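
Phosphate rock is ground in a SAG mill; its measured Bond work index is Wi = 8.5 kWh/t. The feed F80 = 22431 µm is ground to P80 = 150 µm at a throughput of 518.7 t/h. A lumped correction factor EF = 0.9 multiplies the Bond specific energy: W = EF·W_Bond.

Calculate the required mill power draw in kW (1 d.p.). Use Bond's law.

W = 10·Wi·(P80^(-½) − F80^(-½))
W = 10·8.5·(1/√150 − 1/√22431) = 10·8.5·(0.074973) = 6.3727 kWh/t
W_actual = 0.9 × 6.3727 = 5.7354 kWh/t
P = W·T = 5.7354·518.7 = 2975.0 kW

P = 2975.0 kW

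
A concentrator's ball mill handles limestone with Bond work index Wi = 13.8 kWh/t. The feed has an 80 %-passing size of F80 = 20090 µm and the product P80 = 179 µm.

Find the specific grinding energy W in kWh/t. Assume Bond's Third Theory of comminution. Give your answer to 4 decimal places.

W = 9.3410 kWh/t

W = 10 Wi (1/√P80 − 1/√F80)  [Bond]
1/√179 = 0.074744;  1/√20090 = 0.007055
W = 10·13.8·(0.074744 − 0.007055) = 9.3410 kWh/t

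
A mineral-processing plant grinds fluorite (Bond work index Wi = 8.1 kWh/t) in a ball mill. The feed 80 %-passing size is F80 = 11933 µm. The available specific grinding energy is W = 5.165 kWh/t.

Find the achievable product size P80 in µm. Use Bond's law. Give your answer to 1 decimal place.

Bond:  W = 10 Wi (1/√P − 1/√F)
⇒ 1/√P80 = W/(10 Wi) + 1/√F80
  = 5.1650/(10·8.1) + 1/√11933 = 0.063765 + 0.009154 = 0.072920
P80 = (1/0.072920)² = 13.7137² = 188.07 µm

P80 = 188.1 µm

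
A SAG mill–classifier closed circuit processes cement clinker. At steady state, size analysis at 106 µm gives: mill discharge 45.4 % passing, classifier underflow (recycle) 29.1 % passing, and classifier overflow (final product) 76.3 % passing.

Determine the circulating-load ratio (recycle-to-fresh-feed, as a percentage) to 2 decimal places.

CL = 189.57 %

Let r = R/F. Size balance at 106 µm:
(1+r)·d = r·u + o ⇒ r = (o−d)/(d−u)
r = (76.3 − 45.4)/(45.4 − 29.1) = 30.9/16.3 = 1.8957
CL = 100·r = 189.57 %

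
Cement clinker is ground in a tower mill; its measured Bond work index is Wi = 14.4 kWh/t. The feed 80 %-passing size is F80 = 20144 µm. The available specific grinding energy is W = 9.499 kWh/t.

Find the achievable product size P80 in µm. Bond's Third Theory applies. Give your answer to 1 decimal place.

W = 10 Wi (P80^-0.5 − F80^-0.5)
1/√P80 = 1/√F80 + W/(10·Wi)
  = 9.4990/(10·14.4) + 1/√20144 = 0.065965 + 0.007046 = 0.073011
P80 = (1/0.073011)² = 13.6966² = 187.60 µm

P80 = 187.6 µm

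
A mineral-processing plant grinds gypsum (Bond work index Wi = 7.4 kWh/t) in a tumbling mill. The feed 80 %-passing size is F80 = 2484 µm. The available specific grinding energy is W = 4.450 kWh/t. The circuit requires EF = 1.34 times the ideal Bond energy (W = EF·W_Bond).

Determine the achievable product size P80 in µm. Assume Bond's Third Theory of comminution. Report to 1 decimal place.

P80 = 237.1 µm

W = 10 Wi / √P80 − 10 Wi / √F80
W_Bond = W / EF = 4.450 / 1.34 = 3.3209 kWh/t
P80^(−½) = W_Bond/(10 Wi) + F80^(−½)
  = 3.3209/(10·7.4) + 1/√2484 = 0.044877 + 0.020064 = 0.064941
P80 = (1/0.064941)² = 15.3985² = 237.11 µm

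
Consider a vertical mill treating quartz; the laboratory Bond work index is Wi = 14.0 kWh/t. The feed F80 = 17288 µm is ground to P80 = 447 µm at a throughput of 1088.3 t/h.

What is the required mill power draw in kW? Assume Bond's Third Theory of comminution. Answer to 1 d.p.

W_Bond = 10·Wi·(1/√P₈₀ − 1/√F₈₀)
W = 10·14.0·(1/√447 − 1/√17288) = 10·14.0·(0.039693) = 5.5570 kWh/t
P_mill = W·ṁ = 5.5570·1088.3 = 6047.7 kW

P = 6047.7 kW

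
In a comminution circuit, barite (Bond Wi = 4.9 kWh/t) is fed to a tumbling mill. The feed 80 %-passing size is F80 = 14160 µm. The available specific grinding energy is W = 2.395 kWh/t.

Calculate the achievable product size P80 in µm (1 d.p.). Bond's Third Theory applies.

W = 10·Wi·(P80^(-½) − F80^(-½))
⇒ 1/√P80 = W/(10·Wi) + 1/√F80
  = 2.3950/(10·4.9) + 1/√14160 = 0.048878 + 0.008404 = 0.057281
P80 = (1/0.057281)² = 17.4577² = 304.77 µm

P80 = 304.8 µm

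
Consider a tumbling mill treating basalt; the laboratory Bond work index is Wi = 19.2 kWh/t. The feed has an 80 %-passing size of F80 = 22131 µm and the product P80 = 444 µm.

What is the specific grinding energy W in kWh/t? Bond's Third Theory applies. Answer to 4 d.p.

W = 10·Wi·[P80^(−½) − F80^(−½)]
1/√444 = 0.047458;  1/√22131 = 0.006722
W = 10·19.2·(0.047458 − 0.006722) = 7.8213 kWh/t

W = 7.8213 kWh/t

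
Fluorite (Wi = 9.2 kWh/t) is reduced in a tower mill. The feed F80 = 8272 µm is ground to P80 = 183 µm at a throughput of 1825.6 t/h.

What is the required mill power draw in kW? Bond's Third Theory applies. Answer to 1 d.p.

Bond: W = 10·Wi·(1/√P80 − 1/√F80)
W = 10·9.2·(1/√183 − 1/√8272) = 10·9.2·(0.062927) = 5.7893 kWh/t
Power = W × throughput = 5.7893 kWh/t × 1825.6 t/h = 10568.9 kW

P = 10568.9 kW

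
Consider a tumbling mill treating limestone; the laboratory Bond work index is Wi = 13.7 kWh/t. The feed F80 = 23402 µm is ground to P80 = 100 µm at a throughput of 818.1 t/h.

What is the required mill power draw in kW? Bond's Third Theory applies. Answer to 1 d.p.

Bond:  W = 10 Wi (1/√P − 1/√F)
W = 10·13.7·(1/√100 − 1/√23402) = 10·13.7·(0.093463) = 12.8044 kWh/t
Power = W × throughput = 12.8044 kWh/t × 818.1 t/h = 10475.3 kW

P = 10475.3 kW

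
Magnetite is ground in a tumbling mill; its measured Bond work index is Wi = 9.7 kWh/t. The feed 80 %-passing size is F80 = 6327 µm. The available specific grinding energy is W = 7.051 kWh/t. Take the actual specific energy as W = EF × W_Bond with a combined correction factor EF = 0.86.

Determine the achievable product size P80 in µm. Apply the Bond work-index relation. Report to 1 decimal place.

P80 = 106.1 µm

W = 10·Wi·[P80^(−½) − F80^(−½)]
W_Bond = W / EF = 7.051 / 0.86 = 8.1988 kWh/t
1/√P80 = 1/√F80 + W_Bond/(10·Wi)
  = 8.1988/(10·9.7) + 1/√6327 = 0.084524 + 0.012572 = 0.097096
P80 = (1/0.097096)² = 10.2991² = 106.07 µm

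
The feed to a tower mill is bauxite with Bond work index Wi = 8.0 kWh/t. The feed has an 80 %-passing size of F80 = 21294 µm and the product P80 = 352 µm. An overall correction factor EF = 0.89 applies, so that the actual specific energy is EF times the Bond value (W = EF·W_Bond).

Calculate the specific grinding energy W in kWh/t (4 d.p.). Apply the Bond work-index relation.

W = 3.3070 kWh/t

W = 10·Wi·(P80^(-½) − F80^(-½))
1/√352 = 0.053300;  1/√21294 = 0.006853
W = 10·8.0·(0.053300 − 0.006853) = 3.7158 kWh/t
With EF = 0.89: W = 3.7158·0.89 = 3.3070 kWh/t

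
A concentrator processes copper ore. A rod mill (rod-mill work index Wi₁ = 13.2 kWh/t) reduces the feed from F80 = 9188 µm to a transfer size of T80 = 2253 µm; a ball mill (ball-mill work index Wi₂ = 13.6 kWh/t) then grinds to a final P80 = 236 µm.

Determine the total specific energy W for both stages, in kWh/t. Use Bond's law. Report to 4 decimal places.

W = 10·Wi·(P80^(-½) − F80^(-½))
Stage 1 (9188→2253 µm, Wi₁=13.2): W₁ = 10·13.2·(0.021068 − 0.010433) = 1.4039 kWh/t
Stage 2 (2253→236 µm, Wi₂=13.6): W₂ = 10·13.6·(0.065094 − 0.021068) = 5.9876 kWh/t
W = W₁ + W₂ = 1.4039 + 5.9876 = 7.3915 kWh/t

W = 7.3915 kWh/t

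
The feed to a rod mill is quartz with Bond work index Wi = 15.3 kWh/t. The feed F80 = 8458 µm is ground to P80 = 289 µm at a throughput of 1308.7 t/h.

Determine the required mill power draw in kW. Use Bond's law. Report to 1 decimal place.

P = 9601.1 kW

W = 10 Wi (1/√P80 − 1/√F80)  [Bond]
W = 10·15.3·(1/√289 − 1/√8458) = 10·15.3·(0.047950) = 7.3364 kWh/t
Power = W × throughput = 7.3364 kWh/t × 1308.7 t/h = 9601.1 kW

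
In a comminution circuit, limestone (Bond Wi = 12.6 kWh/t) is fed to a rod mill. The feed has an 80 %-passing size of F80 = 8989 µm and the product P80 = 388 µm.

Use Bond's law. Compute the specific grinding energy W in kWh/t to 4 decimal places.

W = 10·Wi·(P80^(-½) − F80^(-½))
1/√388 = 0.050767;  1/√8989 = 0.010547
W = 10·12.6·(0.050767 − 0.010547) = 5.0677 kWh/t

W = 5.0677 kWh/t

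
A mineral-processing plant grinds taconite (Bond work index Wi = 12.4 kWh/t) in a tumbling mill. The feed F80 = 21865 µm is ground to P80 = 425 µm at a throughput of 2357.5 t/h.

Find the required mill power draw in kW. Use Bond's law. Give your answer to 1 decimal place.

W = 10 Wi / √P80 − 10 Wi / √F80
W = 10·12.4·(1/√425 − 1/√21865) = 10·12.4·(0.041744) = 5.1763 kWh/t
Power = W × throughput = 5.1763 kWh/t × 2357.5 t/h = 12203.1 kW

P = 12203.1 kW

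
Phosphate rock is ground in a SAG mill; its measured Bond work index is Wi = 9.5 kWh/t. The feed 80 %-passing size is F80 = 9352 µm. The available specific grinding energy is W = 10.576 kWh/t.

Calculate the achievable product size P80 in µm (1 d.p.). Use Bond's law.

W = 10·Wi·(P80^(-½) − F80^(-½))
1/√P80 = 1/√F80 + W/(10·Wi)
  = 10.5760/(10·9.5) + 1/√9352 = 0.111326 + 0.010341 = 0.121667
P80 = (1/0.121667)² = 8.2192² = 67.55 µm

P80 = 67.6 µm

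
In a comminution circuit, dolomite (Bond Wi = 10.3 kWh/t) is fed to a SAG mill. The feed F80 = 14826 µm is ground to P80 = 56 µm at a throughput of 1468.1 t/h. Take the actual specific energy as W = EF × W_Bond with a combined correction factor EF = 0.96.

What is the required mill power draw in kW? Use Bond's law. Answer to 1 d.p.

Bond: W = 10·Wi·(1/√P80 − 1/√F80)
W = 10·10.3·(1/√56 − 1/√14826) = 10·10.3·(0.125418) = 12.9180 kWh/t
Corrected W = EF·W_Bond = 0.96·12.9180 = 12.4013 kWh/t
Power = W × throughput = 12.4013 kWh/t × 1468.1 t/h = 18206.4 kW

P = 18206.4 kW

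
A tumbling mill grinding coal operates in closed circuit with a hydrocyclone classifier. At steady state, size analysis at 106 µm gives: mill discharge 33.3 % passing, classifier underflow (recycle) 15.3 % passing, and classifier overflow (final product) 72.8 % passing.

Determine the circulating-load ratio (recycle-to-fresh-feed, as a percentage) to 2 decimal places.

Two-product formula at 106 µm:
r = (o − d)/(d − u)
r = (72.8 − 33.3)/(33.3 − 15.3) = 39.5/18.0 = 2.1944
CL = 100·r = 219.44 %

CL = 219.44 %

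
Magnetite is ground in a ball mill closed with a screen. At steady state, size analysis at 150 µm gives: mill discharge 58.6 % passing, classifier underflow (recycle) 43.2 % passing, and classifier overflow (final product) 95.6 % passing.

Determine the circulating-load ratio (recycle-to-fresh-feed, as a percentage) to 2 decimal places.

Balance %-passing 150 µm (r = R/F):
(1+r)d = ru + o → r = (o−d)/(d−u)
r = (95.6 − 58.6)/(58.6 − 43.2) = 37.0/15.4 = 2.4026
CL = 100·r = 240.26 %

CL = 240.26 %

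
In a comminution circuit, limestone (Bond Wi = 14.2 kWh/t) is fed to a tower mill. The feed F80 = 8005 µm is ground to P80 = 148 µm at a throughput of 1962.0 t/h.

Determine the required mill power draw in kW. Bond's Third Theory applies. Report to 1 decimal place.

W_Bond = 10·Wi·(1/√P₈₀ − 1/√F₈₀)
W = 10·14.2·(1/√148 − 1/√8005) = 10·14.2·(0.071023) = 10.0852 kWh/t
P_mill = W·ṁ = 10.0852·1962.0 = 19787.2 kW

P = 19787.2 kW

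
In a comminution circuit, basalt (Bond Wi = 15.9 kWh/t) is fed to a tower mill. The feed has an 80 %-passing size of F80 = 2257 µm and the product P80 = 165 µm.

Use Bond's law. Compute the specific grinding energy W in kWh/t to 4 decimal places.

W = 9.0313 kWh/t

W = 10·Wi·[P80^(−½) − F80^(−½)]
1/√165 = 0.077850;  1/√2257 = 0.021049
W = 10·15.9·(0.077850 − 0.021049) = 9.0313 kWh/t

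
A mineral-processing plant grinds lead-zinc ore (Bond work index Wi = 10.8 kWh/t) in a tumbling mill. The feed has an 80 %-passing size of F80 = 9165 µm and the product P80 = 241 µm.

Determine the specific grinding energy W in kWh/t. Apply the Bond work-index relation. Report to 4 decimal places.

W = 10·Wi·[P80^(−½) − F80^(−½)]
1/√241 = 0.064416;  1/√9165 = 0.010446
W = 10·10.8·(0.064416 − 0.010446) = 5.8288 kWh/t

W = 5.8288 kWh/t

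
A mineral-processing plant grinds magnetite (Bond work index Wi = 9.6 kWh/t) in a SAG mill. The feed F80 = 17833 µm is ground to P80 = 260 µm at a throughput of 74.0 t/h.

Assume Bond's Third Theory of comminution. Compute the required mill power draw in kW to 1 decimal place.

W = 10·Wi·[P80^(−½) − F80^(−½)]
W = 10·9.6·(1/√260 − 1/√17833) = 10·9.6·(0.054529) = 5.2348 kWh/t
P = W·T = 5.2348·74.0 = 387.4 kW

P = 387.4 kW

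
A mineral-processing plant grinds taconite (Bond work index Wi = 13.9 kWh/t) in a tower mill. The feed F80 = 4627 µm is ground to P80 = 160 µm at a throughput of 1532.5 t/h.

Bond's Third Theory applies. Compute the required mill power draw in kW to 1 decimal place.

W = 10 Wi / √P80 − 10 Wi / √F80
W = 10·13.9·(1/√160 − 1/√4627) = 10·13.9·(0.064356) = 8.9455 kWh/t
P = W·T = 8.9455·1532.5 = 13708.9 kW

P = 13708.9 kW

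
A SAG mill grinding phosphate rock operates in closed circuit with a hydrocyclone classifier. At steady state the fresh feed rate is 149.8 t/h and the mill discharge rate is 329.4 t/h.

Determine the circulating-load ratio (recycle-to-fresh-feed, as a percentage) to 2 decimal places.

CL = 119.89 %

Discharge = new feed + return, hence
R = M − F = 329.4 − 149.8 = 179.6 t/h
CL = 100·R/F = 100·179.6/149.8 = 119.89 %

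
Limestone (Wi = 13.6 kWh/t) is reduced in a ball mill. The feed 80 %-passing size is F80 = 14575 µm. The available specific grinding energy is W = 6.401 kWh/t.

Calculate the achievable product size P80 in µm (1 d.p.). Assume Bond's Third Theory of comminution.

Bond:  W = 10 Wi (1/√P − 1/√F)
P80^-0.5 = F80^-0.5 + W/(10 Wi)
  = 6.4010/(10·13.6) + 1/√14575 = 0.047066 + 0.008283 = 0.055349
P80 = (1/0.055349)² = 18.0671² = 326.42 µm

P80 = 326.4 µm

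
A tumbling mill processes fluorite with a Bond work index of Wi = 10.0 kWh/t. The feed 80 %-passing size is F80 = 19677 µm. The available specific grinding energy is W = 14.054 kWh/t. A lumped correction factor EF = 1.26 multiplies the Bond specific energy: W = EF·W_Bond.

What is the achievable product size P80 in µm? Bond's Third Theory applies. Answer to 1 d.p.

P80 = 71.0 µm

W = 10 Wi (1/√P80 − 1/√F80)  [Bond]
W_Bond = W / EF = 14.054 / 1.26 = 11.1540 kWh/t
P80^-0.5 = F80^-0.5 + W_Bond/(10 Wi)
  = 11.1540/(10·10.0) + 1/√19677 = 0.111540 + 0.007129 = 0.118669
P80 = (1/0.118669)² = 8.4268² = 71.01 µm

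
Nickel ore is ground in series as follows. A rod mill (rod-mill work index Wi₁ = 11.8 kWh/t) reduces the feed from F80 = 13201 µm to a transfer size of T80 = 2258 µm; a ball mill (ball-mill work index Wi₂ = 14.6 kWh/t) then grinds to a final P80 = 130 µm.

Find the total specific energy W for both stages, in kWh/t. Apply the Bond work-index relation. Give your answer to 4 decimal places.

W_Bond = 10·Wi·(1/√P₈₀ − 1/√F₈₀)
Stage 1 (13201→2258 µm, Wi₁=11.8): W₁ = 10·11.8·(0.021044 − 0.008704) = 1.4562 kWh/t
Stage 2 (2258→130 µm, Wi₂=14.6): W₂ = 10·14.6·(0.087706 − 0.021044) = 9.7326 kWh/t
W = W₁ + W₂ = 1.4562 + 9.7326 = 11.1888 kWh/t

W = 11.1888 kWh/t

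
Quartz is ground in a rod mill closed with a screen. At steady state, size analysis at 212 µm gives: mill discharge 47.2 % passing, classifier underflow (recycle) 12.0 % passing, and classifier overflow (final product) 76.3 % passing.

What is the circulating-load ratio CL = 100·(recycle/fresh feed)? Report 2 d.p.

Mass balance on the −212 µm fraction:
d + r·d = r·u + o → r(d−u) = o−d
r = (76.3 − 47.2)/(47.2 − 12.0) = 29.1/35.2 = 0.8267
CL = 100·r = 82.67 %

CL = 82.67 %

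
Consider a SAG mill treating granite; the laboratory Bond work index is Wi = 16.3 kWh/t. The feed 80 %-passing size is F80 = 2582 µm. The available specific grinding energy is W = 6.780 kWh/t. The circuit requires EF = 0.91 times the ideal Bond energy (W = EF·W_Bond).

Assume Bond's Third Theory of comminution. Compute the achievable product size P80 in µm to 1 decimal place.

W = 10 Wi / √P80 − 10 Wi / √F80
W_Bond = W / EF = 6.780 / 0.91 = 7.4505 kWh/t
P80^(−½) = W_Bond/(10 Wi) + F80^(−½)
  = 7.4505/(10·16.3) + 1/√2582 = 0.045709 + 0.019680 = 0.065389
P80 = (1/0.065389)² = 15.2932² = 233.88 µm

P80 = 233.9 µm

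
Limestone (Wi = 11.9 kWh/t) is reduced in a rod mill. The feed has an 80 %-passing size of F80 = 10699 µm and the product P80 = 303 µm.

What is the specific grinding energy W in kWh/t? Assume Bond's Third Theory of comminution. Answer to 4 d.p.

W = 5.6859 kWh/t

Bond: W = 10·Wi·(1/√P80 − 1/√F80)
1/√303 = 0.057448;  1/√10699 = 0.009668
W = 10·11.9·(0.057448 − 0.009668) = 5.6859 kWh/t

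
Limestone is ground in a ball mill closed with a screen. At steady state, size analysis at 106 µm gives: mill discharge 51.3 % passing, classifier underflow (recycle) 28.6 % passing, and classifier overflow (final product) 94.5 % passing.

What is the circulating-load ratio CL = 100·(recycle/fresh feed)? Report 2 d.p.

Classifier node, passing 106 µm:
Fd + Rd = Ru + Fo ⇒ R/F = (o−d)/(d−u)
r = (94.5 − 51.3)/(51.3 − 28.6) = 43.2/22.7 = 1.9031
CL = 100·r = 190.31 %

CL = 190.31 %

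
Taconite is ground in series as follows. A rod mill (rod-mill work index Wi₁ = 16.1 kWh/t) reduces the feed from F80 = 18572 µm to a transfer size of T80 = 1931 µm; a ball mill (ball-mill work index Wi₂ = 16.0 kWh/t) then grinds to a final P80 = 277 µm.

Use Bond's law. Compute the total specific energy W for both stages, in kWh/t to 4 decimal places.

W = 10·Wi·(P80^(-½) − F80^(-½))
Stage 1 (18572→1931 µm, Wi₁=16.1): W₁ = 10·16.1·(0.022757 − 0.007338) = 2.4824 kWh/t
Stage 2 (1931→277 µm, Wi₂=16.0): W₂ = 10·16.0·(0.060084 − 0.022757) = 5.9724 kWh/t
W = W₁ + W₂ = 2.4824 + 5.9724 = 8.4548 kWh/t

W = 8.4548 kWh/t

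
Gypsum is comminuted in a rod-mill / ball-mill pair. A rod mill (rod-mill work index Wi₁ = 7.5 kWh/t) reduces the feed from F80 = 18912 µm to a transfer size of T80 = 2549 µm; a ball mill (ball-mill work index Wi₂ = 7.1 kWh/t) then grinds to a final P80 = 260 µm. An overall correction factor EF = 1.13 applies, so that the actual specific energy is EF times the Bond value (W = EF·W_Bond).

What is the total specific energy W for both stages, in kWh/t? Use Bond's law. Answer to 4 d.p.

Bond: W = 10·Wi·(1/√P80 − 1/√F80)
Stage 1 (18912→2549 µm, Wi₁=7.5): W₁ = 10·7.5·(0.019807 − 0.007272) = 0.9401 kWh/t
Stage 2 (2549→260 µm, Wi₂=7.1): W₂ = 10·7.1·(0.062017 − 0.019807) = 2.9969 kWh/t
W = W₁ + W₂ = 0.9401 + 2.9969 = 3.9371 kWh/t
Apply correction: 3.9371 × 1.13 = 4.4489 kWh/t

W = 4.4489 kWh/t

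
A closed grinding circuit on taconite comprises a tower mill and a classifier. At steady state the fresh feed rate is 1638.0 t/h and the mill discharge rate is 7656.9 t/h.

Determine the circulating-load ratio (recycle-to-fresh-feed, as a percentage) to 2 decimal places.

CL = 367.45 %

Mill node: discharge = fresh + recycle.
R = M − F = 7656.9 − 1638.0 = 6018.9 t/h
CL = 100·R/F = 100·6018.9/1638.0 = 367.45 %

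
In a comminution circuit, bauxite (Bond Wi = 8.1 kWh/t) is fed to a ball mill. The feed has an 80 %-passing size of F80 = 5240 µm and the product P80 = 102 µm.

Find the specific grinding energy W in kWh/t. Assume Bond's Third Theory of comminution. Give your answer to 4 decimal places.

W = 6.9012 kWh/t

W_Bond = 10·Wi·(1/√P₈₀ − 1/√F₈₀)
1/√102 = 0.099015;  1/√5240 = 0.013814
W = 10·8.1·(0.099015 − 0.013814) = 6.9012 kWh/t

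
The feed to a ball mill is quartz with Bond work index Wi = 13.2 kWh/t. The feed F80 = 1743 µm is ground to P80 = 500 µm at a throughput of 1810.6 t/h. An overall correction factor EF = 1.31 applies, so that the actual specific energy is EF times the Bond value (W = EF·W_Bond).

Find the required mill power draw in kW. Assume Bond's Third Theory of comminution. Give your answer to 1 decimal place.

P = 6502.5 kW

Bond:  W = 10 Wi (1/√P − 1/√F)
W = 10·13.2·(1/√500 − 1/√1743) = 10·13.2·(0.020769) = 2.7415 kWh/t
W_actual = 1.31 × 2.7415 = 3.5913 kWh/t
Power = W × throughput = 3.5913 kWh/t × 1810.6 t/h = 6502.5 kW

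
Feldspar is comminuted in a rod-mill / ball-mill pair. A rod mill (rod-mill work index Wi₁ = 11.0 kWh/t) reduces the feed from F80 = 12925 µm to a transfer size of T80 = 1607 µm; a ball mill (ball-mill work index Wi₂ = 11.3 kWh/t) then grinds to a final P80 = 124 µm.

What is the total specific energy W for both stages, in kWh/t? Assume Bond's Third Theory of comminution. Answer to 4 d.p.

W = 9.1053 kWh/t

W = 10 Wi (P80^-0.5 − F80^-0.5)
Stage 1 (12925→1607 µm, Wi₁=11.0): W₁ = 10·11.0·(0.024945 − 0.008796) = 1.7764 kWh/t
Stage 2 (1607→124 µm, Wi₂=11.3): W₂ = 10·11.3·(0.089803 − 0.024945) = 7.3289 kWh/t
W = W₁ + W₂ = 1.7764 + 7.3289 = 9.1053 kWh/t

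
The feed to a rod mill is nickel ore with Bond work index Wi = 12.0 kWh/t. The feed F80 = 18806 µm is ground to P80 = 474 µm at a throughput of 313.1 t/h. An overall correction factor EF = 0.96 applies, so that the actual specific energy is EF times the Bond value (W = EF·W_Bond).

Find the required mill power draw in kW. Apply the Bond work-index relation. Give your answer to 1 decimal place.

P = 1393.7 kW

W_Bond = 10·Wi·(1/√P₈₀ − 1/√F₈₀)
W = 10·12.0·(1/√474 − 1/√18806) = 10·12.0·(0.038639) = 4.6367 kWh/t
Corrected W = EF·W_Bond = 0.96·4.6367 = 4.4513 kWh/t
Power = W × throughput = 4.4513 kWh/t × 313.1 t/h = 1393.7 kW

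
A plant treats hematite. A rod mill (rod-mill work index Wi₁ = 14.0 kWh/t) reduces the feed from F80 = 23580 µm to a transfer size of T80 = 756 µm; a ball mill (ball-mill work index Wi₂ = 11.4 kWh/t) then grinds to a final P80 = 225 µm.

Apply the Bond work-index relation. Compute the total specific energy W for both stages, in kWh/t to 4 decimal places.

W = 7.6339 kWh/t

W = 10·Wi·[P80^(−½) − F80^(−½)]
Stage 1 (23580→756 µm, Wi₁=14.0): W₁ = 10·14.0·(0.036370 − 0.006512) = 4.1800 kWh/t
Stage 2 (756→225 µm, Wi₂=11.4): W₂ = 10·11.4·(0.066667 − 0.036370) = 3.4539 kWh/t
W = W₁ + W₂ = 4.1800 + 3.4539 = 7.6339 kWh/t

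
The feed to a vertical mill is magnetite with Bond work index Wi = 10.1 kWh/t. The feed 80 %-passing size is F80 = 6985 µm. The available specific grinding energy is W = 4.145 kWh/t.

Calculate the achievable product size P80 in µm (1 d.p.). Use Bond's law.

P80 = 355.9 µm

W = 10 Wi (1/√P80 − 1/√F80)  [Bond]
P80^(−½) = W/(10 Wi) + F80^(−½)
  = 4.1450/(10·10.1) + 1/√6985 = 0.041040 + 0.011965 = 0.053005
P80 = (1/0.053005)² = 18.8662² = 355.94 µm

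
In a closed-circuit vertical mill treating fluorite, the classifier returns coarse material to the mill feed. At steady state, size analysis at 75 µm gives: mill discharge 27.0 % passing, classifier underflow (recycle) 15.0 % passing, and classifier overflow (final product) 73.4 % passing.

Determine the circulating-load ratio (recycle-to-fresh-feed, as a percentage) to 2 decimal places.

CL = 386.67 %

Mass balance on the −75 µm fraction:
(1+r)d = ru + o → r = (o−d)/(d−u)
r = (73.4 − 27.0)/(27.0 − 15.0) = 46.4/12.0 = 3.8667
CL = 100·r = 386.67 %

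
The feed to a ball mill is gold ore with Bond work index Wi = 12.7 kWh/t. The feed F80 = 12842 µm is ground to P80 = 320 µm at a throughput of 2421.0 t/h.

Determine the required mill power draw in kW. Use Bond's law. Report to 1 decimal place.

Bond:  W = 10 Wi (1/√P − 1/√F)
W = 10·12.7·(1/√320 − 1/√12842) = 10·12.7·(0.047077) = 5.9788 kWh/t
P = W·T = 5.9788·2421.0 = 14474.7 kW

P = 14474.7 kW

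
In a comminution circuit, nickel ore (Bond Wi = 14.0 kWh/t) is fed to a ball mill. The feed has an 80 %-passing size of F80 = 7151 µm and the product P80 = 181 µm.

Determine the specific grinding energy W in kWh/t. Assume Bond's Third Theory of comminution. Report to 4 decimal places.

W = 8.7506 kWh/t

W = 10·Wi·(P80^(-½) − F80^(-½))
1/√181 = 0.074329;  1/√7151 = 0.011825
W = 10·14.0·(0.074329 − 0.011825) = 8.7506 kWh/t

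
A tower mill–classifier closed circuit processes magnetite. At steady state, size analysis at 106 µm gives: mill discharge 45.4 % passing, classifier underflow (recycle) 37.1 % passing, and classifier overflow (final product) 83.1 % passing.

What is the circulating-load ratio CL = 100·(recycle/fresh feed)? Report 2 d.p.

Classifier node, passing 106 µm:
r = (o − d)/(d − u)
r = (83.1 − 45.4)/(45.4 − 37.1) = 37.7/8.3 = 4.5422
CL = 100·r = 454.22 %

CL = 454.22 %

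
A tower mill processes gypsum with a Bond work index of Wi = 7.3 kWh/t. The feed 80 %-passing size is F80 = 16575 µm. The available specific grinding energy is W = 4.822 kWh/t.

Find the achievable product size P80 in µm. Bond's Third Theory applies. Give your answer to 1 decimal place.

P80 = 183.5 µm

W = 10 Wi (1/√P80 − 1/√F80)  [Bond]
P80^-0.5 = F80^-0.5 + W/(10 Wi)
  = 4.8220/(10·7.3) + 1/√16575 = 0.066055 + 0.007767 = 0.073822
P80 = (1/0.073822)² = 13.5461² = 183.50 µm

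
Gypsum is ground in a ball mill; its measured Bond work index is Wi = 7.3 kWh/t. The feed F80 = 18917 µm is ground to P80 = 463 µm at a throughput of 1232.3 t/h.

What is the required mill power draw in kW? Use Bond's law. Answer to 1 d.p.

Bond: W = 10·Wi·(1/√P80 − 1/√F80)
W = 10·7.3·(1/√463 − 1/√18917) = 10·7.3·(0.039203) = 2.8618 kWh/t
P_mill = W·ṁ = 2.8618·1232.3 = 3526.6 kW

P = 3526.6 kW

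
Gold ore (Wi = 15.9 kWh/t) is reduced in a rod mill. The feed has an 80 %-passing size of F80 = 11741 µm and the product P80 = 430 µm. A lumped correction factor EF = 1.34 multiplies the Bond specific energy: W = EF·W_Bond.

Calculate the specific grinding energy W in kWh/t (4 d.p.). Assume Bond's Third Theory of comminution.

W = 8.3084 kWh/t

Bond: W = 10·Wi·(1/√P80 − 1/√F80)
1/√430 = 0.048224;  1/√11741 = 0.009229
W = 10·15.9·(0.048224 − 0.009229) = 6.2003 kWh/t
With EF = 1.34: W = 6.2003·1.34 = 8.3084 kWh/t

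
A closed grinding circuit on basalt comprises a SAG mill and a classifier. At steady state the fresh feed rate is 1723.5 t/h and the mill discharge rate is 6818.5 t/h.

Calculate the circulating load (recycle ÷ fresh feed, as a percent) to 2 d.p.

CL = 295.62 %

Discharge = new feed + return, hence
R = M − F = 6818.5 − 1723.5 = 5095.0 t/h
CL = 100·R/F = 100·5095.0/1723.5 = 295.62 %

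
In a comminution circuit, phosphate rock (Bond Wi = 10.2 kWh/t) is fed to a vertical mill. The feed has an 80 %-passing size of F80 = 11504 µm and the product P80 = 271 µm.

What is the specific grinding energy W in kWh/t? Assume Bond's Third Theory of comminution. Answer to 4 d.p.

W = 10·Wi·[P80^(−½) − F80^(−½)]
1/√271 = 0.060746;  1/√11504 = 0.009323
W = 10·10.2·(0.060746 − 0.009323) = 5.2451 kWh/t

W = 5.2451 kWh/t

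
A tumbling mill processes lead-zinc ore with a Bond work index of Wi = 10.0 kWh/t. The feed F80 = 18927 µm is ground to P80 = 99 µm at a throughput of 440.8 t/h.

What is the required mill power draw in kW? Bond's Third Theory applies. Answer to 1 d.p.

P = 4109.8 kW

W = 10 Wi (1/√P80 − 1/√F80)  [Bond]
W = 10·10.0·(1/√99 − 1/√18927) = 10·10.0·(0.093235) = 9.3235 kWh/t
Mill draw = 9.3235 × 440.8 = 4109.8 kW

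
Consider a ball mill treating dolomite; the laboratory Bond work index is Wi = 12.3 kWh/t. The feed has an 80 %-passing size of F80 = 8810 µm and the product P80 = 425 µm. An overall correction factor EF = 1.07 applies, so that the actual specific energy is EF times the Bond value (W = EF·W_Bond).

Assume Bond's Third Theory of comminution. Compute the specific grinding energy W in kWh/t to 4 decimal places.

W = 10·Wi·(P80^(-½) − F80^(-½))
1/√425 = 0.048507;  1/√8810 = 0.010654
W = 10·12.3·(0.048507 − 0.010654) = 4.6559 kWh/t
W_actual = 1.07 × 4.6559 = 4.9819 kWh/t

W = 4.9819 kWh/t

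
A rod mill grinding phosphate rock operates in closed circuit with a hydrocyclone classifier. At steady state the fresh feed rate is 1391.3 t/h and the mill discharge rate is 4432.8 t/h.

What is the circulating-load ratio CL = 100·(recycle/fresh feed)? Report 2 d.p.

M = F + R at steady state, so:
R = M − F = 4432.8 − 1391.3 = 3041.5 t/h
CL = 100·R/F = 100·3041.5/1391.3 = 218.61 %

CL = 218.61 %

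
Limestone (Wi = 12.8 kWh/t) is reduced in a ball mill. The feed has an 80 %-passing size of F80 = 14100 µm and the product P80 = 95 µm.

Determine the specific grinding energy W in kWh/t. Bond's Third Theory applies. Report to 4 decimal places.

W = 12.0546 kWh/t

W = 10·Wi·[P80^(−½) − F80^(−½)]
1/√95 = 0.102598;  1/√14100 = 0.008422
W = 10·12.8·(0.102598 − 0.008422) = 12.0546 kWh/t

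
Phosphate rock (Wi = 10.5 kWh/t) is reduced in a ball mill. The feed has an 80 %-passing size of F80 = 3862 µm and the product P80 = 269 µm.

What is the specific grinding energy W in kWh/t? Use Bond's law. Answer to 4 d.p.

W = 4.7124 kWh/t

W_Bond = 10·Wi·(1/√P₈₀ − 1/√F₈₀)
1/√269 = 0.060971;  1/√3862 = 0.016091
W = 10·10.5·(0.060971 − 0.016091) = 4.7124 kWh/t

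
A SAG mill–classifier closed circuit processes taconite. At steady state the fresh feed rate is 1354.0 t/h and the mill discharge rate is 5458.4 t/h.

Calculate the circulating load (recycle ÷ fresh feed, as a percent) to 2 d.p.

CL = 303.13 %

M = F + R at steady state, so:
R = M − F = 5458.4 − 1354.0 = 4104.4 t/h
CL = 100·R/F = 100·4104.4/1354.0 = 303.13 %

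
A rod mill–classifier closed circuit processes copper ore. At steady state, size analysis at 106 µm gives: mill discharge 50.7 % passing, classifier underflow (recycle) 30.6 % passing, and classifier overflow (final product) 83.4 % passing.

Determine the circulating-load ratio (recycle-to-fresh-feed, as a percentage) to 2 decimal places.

Classifier node, passing 106 µm:
r = (o − d)/(d − u)
r = (83.4 − 50.7)/(50.7 − 30.6) = 32.7/20.1 = 1.6269
CL = 100·r = 162.69 %

CL = 162.69 %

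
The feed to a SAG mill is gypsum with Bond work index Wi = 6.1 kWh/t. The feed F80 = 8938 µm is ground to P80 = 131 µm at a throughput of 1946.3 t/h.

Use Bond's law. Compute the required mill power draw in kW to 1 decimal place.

W = 10 Wi (1/√P80 − 1/√F80)  [Bond]
W = 10·6.1·(1/√131 − 1/√8938) = 10·6.1·(0.076793) = 4.6844 kWh/t
P_mill = W·ṁ = 4.6844·1946.3 = 9117.2 kW

P = 9117.2 kW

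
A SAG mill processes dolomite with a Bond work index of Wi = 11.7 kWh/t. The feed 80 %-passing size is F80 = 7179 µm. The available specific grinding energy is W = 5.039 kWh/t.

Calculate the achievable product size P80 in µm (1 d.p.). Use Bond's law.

P80 = 332.1 µm

Bond: W = 10·Wi·(1/√P80 − 1/√F80)
P80^-0.5 = F80^-0.5 + W/(10 Wi)
  = 5.0390/(10·11.7) + 1/√7179 = 0.043068 + 0.011802 = 0.054871
P80 = (1/0.054871)² = 18.2247² = 332.14 µm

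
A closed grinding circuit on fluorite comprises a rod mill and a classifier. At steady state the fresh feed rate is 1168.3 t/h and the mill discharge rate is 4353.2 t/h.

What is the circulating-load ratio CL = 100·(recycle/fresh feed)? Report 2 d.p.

Mill node: discharge = fresh + recycle.
R = M − F = 4353.2 − 1168.3 = 3184.9 t/h
CL = 100·R/F = 100·3184.9/1168.3 = 272.61 %

CL = 272.61 %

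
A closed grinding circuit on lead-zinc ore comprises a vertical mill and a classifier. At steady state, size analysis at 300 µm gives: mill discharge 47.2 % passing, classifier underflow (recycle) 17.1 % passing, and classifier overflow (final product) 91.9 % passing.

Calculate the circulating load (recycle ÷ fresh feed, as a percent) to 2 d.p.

Balance %-passing 300 µm (r = R/F):
(1+r)d = ru + o → r = (o−d)/(d−u)
r = (91.9 − 47.2)/(47.2 − 17.1) = 44.7/30.1 = 1.4850
CL = 100·r = 148.50 %

CL = 148.50 %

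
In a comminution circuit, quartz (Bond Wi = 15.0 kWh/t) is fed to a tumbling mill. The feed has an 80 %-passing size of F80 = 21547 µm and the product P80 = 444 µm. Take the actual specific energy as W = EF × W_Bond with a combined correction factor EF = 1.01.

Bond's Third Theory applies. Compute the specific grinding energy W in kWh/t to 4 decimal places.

W = 6.1578 kWh/t

W = 10 Wi (P80^-0.5 − F80^-0.5)
1/√444 = 0.047458;  1/√21547 = 0.006813
W = 10·15.0·(0.047458 − 0.006813) = 6.0968 kWh/t
Apply correction: 6.0968 × 1.01 = 6.1578 kWh/t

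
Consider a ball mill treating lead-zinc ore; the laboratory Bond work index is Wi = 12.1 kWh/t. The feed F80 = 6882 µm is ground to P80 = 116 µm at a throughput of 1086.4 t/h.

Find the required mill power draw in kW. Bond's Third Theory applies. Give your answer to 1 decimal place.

P = 10620.6 kW

W_Bond = 10·Wi·(1/√P₈₀ − 1/√F₈₀)
W = 10·12.1·(1/√116 − 1/√6882) = 10·12.1·(0.080793) = 9.7760 kWh/t
Power = W × throughput = 9.7760 kWh/t × 1086.4 t/h = 10620.6 kW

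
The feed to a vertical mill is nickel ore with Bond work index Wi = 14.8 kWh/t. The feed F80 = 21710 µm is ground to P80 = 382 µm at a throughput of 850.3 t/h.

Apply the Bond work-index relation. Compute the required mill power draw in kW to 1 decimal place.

P = 5584.7 kW

Bond:  W = 10 Wi (1/√P − 1/√F)
W = 10·14.8·(1/√382 − 1/√21710) = 10·14.8·(0.044378) = 6.5679 kWh/t
P = W·T = 6.5679·850.3 = 5584.7 kW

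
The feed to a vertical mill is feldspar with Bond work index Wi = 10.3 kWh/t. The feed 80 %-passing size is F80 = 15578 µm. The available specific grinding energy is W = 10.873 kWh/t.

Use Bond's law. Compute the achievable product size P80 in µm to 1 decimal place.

P80 = 77.5 µm

W = 10 Wi / √P80 − 10 Wi / √F80
P80^-0.5 = F80^-0.5 + W/(10 Wi)
  = 10.8730/(10·10.3) + 1/√15578 = 0.105563 + 0.008012 = 0.113575
P80 = (1/0.113575)² = 8.8047² = 77.52 µm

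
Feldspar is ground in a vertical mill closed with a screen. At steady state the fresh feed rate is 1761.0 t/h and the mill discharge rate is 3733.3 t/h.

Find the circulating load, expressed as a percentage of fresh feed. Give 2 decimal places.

Discharge = new feed + return, hence
R = M − F = 3733.3 − 1761.0 = 1972.3 t/h
CL = 100·R/F = 100·1972.3/1761.0 = 112.00 %

CL = 112.00 %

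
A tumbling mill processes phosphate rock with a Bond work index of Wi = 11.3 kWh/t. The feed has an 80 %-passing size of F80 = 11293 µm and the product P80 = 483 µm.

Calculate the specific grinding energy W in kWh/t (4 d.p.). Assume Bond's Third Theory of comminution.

W = 10 Wi (1/√P80 − 1/√F80)  [Bond]
1/√483 = 0.045502;  1/√11293 = 0.009410
W = 10·11.3·(0.045502 − 0.009410) = 4.0783 kWh/t

W = 4.0783 kWh/t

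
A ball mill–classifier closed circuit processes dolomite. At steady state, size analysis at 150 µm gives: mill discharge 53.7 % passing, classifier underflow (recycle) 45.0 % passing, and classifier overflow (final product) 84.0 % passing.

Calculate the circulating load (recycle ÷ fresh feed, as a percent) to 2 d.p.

CL = 348.28 %

Classifier node, passing 150 µm:
(1+r)d = ru + o → r = (o−d)/(d−u)
r = (84.0 − 53.7)/(53.7 − 45.0) = 30.3/8.7 = 3.4828
CL = 100·r = 348.28 %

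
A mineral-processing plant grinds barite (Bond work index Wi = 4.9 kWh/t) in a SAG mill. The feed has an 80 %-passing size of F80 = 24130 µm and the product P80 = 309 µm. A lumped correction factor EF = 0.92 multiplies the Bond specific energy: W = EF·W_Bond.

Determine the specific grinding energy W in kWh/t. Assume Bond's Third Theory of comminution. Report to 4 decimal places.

W = 10·Wi·[P80^(−½) − F80^(−½)]
1/√309 = 0.056888;  1/√24130 = 0.006438
W = 10·4.9·(0.056888 − 0.006438) = 2.4721 kWh/t
With EF = 0.92: W = 2.4721·0.92 = 2.2743 kWh/t

W = 2.2743 kWh/t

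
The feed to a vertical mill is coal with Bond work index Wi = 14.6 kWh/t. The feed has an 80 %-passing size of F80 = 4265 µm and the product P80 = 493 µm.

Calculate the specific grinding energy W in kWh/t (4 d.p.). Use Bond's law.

W = 4.3399 kWh/t

W = 10 Wi (1/√P80 − 1/√F80)  [Bond]
1/√493 = 0.045038;  1/√4265 = 0.015312
W = 10·14.6·(0.045038 − 0.015312) = 4.3399 kWh/t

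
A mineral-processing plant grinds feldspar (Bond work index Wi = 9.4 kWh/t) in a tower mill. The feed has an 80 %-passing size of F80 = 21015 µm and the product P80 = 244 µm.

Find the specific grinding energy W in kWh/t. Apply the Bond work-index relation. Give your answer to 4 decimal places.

Bond:  W = 10 Wi (1/√P − 1/√F)
1/√244 = 0.064018;  1/√21015 = 0.006898
W = 10·9.4·(0.064018 − 0.006898) = 5.3693 kWh/t

W = 5.3693 kWh/t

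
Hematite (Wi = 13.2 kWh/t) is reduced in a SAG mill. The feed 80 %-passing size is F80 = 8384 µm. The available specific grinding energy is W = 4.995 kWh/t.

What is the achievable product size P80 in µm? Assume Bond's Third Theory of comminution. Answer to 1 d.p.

W = 10 Wi (1/√P80 − 1/√F80)  [Bond]
1/√P80 = 1/√F80 + W/(10·Wi)
  = 4.9950/(10·13.2) + 1/√8384 = 0.037841 + 0.010921 = 0.048762
P80 = (1/0.048762)² = 20.5077² = 420.57 µm

P80 = 420.6 µm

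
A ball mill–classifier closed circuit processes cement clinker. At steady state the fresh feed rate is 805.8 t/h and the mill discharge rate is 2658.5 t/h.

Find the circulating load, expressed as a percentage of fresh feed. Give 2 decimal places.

M = F + R at steady state, so:
R = M − F = 2658.5 − 805.8 = 1852.7 t/h
CL = 100·R/F = 100·1852.7/805.8 = 229.92 %

CL = 229.92 %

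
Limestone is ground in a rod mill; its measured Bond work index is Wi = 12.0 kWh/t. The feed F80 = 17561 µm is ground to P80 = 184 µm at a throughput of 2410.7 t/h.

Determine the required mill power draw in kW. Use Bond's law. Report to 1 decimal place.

P = 19143.3 kW

W = 10·Wi·(P80^(-½) − F80^(-½))
W = 10·12.0·(1/√184 − 1/√17561) = 10·12.0·(0.066175) = 7.9410 kWh/t
Power = W × throughput = 7.9410 kWh/t × 2410.7 t/h = 19143.3 kW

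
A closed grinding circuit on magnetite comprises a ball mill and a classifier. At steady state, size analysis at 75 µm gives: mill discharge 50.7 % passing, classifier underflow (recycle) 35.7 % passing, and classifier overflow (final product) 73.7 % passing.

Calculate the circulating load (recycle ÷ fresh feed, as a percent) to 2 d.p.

Mass balance on the −75 µm fraction:
(1+r)d = ru + o → r = (o−d)/(d−u)
r = (73.7 − 50.7)/(50.7 − 35.7) = 23.0/15.0 = 1.5333
CL = 100·r = 153.33 %

CL = 153.33 %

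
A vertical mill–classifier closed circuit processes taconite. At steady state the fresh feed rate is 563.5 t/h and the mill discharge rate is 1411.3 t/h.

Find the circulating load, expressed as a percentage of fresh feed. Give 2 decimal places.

M = F + R at steady state, so:
R = M − F = 1411.3 − 563.5 = 847.8 t/h
CL = 100·R/F = 100·847.8/563.5 = 150.45 %

CL = 150.45 %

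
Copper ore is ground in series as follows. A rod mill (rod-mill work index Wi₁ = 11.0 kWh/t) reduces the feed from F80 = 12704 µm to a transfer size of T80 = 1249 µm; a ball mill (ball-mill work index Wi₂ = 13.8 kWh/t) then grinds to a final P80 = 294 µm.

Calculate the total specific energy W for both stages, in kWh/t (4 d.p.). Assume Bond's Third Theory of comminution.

W = 6.2801 kWh/t

W = 10 Wi / √P80 − 10 Wi / √F80
Stage 1 (12704→1249 µm, Wi₁=11.0): W₁ = 10·11.0·(0.028296 − 0.008872) = 2.1366 kWh/t
Stage 2 (1249→294 µm, Wi₂=13.8): W₂ = 10·13.8·(0.058321 − 0.028296) = 4.1435 kWh/t
W = W₁ + W₂ = 2.1366 + 4.1435 = 6.2801 kWh/t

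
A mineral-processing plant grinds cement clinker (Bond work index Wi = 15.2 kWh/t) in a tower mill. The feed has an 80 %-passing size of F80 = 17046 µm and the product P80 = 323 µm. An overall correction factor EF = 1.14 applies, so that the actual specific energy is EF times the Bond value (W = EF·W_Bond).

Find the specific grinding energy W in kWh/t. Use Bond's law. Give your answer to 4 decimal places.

W = 8.3144 kWh/t

W = 10·Wi·[P80^(−½) − F80^(−½)]
1/√323 = 0.055641;  1/√17046 = 0.007659
W = 10·15.2·(0.055641 − 0.007659) = 7.2933 kWh/t
Corrected W = EF·W_Bond = 1.14·7.2933 = 8.3144 kWh/t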